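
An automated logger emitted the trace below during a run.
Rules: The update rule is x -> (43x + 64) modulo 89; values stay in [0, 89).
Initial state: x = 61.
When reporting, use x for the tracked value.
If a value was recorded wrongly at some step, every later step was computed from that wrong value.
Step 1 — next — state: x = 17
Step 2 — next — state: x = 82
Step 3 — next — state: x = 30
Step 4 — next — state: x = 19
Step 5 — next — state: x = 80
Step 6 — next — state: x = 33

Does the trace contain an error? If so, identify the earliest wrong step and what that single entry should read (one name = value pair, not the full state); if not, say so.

step 2, x = 83

step 1: x = (43*61 + 64) mod 89 = 17 -> agrees with the trace
step 2: x = (43*17 + 64) mod 89 = 83 -> not what was recorded
First incorrect step: 2; the correct value is x = 83.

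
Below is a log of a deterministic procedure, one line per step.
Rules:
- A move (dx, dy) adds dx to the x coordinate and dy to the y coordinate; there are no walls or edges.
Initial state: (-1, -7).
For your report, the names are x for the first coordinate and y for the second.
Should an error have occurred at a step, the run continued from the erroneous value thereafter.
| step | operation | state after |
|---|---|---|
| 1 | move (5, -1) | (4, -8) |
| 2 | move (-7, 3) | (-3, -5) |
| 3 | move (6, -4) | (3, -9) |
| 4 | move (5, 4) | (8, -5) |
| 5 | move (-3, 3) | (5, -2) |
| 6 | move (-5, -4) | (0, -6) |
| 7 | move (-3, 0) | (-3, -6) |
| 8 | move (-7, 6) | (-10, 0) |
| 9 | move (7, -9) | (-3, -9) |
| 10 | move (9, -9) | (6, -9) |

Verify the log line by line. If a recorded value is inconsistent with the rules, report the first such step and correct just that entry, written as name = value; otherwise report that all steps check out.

step 1: x = -1 + (5) = 4, y = -7 + (-1) = -8 -> checks out
step 2: x = 4 + (-7) = -3, y = -8 + (3) = -5 -> consistent with the log
step 3: x = -3 + (6) = 3, y = -5 + (-4) = -9 -> in agreement
step 4: x = 3 + (5) = 8, y = -9 + (4) = -5 -> consistent with the log
step 5: x = 8 + (-3) = 5, y = -5 + (3) = -2 -> matches
step 6: x = 5 + (-5) = 0, y = -2 + (-4) = -6 -> confirmed correct
step 7: x = 0 + (-3) = -3, y = -6 + (0) = -6 -> in agreement
step 8: x = -3 + (-7) = -10, y = -6 + (6) = 0 -> exactly as logged
step 9: x = -10 + (7) = -3, y = 0 + (-9) = -9 -> consistent with the log
step 10: x = -3 + (9) = 6, y = -9 + (-9) = -18 -> the recorded entry deviates here
That makes step 10 the first incorrect line — y = -18 is what it should show.

step 10, y = -18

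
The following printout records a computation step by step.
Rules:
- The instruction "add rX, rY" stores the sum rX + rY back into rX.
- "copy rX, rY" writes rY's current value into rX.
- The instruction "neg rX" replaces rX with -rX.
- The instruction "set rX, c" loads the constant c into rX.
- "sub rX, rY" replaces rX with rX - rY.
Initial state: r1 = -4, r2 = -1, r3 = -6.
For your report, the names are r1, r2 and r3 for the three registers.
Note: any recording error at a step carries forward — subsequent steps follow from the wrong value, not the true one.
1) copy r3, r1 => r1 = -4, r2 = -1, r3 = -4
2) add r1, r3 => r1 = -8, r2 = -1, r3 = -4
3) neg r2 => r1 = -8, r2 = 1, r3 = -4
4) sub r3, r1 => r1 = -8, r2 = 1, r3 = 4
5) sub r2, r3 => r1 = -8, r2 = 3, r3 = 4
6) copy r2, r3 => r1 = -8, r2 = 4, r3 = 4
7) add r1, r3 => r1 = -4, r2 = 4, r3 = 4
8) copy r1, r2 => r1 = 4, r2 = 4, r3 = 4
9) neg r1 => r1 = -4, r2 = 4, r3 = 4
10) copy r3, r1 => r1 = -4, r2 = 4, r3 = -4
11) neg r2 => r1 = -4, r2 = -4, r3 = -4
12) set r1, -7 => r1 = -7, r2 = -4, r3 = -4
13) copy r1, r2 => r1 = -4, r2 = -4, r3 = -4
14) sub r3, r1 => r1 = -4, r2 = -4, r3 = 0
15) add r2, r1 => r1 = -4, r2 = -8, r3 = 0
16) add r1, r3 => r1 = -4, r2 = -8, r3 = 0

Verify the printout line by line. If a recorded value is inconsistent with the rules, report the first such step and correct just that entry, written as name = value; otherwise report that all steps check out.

step 5, r2 = -3

Step 1: r3 = -4 — in agreement.
Step 2: r1 = -4 + -4 = -8 — exactly as logged.
Step 3: r2 = -(-1) = 1 — same as recorded.
Step 4: r3 = -4 - -8 = 4 — checks out.
Step 5: r2 = 1 - 4 = -3 — the printout has a different value.
First deviation found at step 5; the corrected entry is r2 = -3.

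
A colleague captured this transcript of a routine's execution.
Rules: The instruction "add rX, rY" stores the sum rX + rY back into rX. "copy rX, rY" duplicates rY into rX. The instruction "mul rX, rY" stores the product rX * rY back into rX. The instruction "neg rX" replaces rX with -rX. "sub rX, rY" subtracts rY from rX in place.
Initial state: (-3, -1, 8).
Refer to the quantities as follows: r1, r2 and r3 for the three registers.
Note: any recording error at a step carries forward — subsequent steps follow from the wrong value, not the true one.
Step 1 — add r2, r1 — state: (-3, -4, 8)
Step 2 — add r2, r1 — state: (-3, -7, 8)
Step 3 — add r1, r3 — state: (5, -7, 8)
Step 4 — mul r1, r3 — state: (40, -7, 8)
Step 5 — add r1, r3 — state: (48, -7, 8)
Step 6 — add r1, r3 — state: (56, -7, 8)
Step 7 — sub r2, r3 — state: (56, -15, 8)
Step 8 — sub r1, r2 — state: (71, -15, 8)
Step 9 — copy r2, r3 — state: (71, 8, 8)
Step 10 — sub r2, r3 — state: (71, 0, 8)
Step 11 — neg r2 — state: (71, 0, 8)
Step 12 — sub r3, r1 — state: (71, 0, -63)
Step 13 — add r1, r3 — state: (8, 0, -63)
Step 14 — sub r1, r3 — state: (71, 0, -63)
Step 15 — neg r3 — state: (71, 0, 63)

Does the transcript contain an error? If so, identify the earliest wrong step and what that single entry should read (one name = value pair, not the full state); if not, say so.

no error

step 1: r2 = -1 + -3 = -4 -> same as recorded
step 2: r2 = -4 + -3 = -7 -> matches
step 3: r1 = -3 + 8 = 5 -> in agreement
step 4: r1 = 5 * 8 = 40 -> exactly as logged
step 5: r1 = 40 + 8 = 48 -> consistent with the transcript
step 6: r1 = 48 + 8 = 56 -> confirmed correct
step 7: r2 = -7 - 8 = -15 -> verified
step 8: r1 = 56 - -15 = 71 -> in agreement
step 9: r2 = 8 -> confirmed correct
step 10: r2 = 8 - 8 = 0 -> checks out
step 11: r2 = -(0) = 0 -> same as recorded
step 12: r3 = 8 - 71 = -63 -> no discrepancy
step 13: r1 = 71 + -63 = 8 -> confirmed correct
step 14: r1 = 8 - -63 = 71 -> consistent with the transcript
step 15: r3 = -(-63) = 63 -> no discrepancy
The whole run recomputes cleanly — no discrepancies.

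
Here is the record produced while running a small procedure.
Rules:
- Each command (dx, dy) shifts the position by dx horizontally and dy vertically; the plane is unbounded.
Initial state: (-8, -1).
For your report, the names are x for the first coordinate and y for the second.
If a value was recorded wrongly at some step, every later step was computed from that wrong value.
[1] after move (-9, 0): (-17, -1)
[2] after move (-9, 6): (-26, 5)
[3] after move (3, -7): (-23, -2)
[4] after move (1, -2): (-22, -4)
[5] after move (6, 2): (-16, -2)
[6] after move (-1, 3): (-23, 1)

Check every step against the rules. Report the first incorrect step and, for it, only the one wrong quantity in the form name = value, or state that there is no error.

Step 1: x = -8 + (-9) = -17, y = -1 + (0) = -1 — same as recorded.
Step 2: x = -17 + (-9) = -26, y = -1 + (6) = 5 — consistent with the record.
Step 3: x = -26 + (3) = -23, y = 5 + (-7) = -2 — checks out.
Step 4: x = -23 + (1) = -22, y = -2 + (-2) = -4 — same as recorded.
Step 5: x = -22 + (6) = -16, y = -4 + (2) = -2 — agrees with the record.
Step 6: x = -16 + (-1) = -17, y = -2 + (3) = 1 — the record disagrees here.
Conclusion: step 6 carries the first error; the entry should be x = -17.

step 6, x = -17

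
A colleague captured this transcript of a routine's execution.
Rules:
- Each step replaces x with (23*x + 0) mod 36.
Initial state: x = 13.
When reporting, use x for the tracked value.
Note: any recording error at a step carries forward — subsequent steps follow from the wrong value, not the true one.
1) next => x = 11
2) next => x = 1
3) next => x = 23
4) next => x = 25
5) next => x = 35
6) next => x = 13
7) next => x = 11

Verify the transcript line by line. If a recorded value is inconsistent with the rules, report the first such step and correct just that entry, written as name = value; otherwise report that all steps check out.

Recomputing the run from the initial state:
step 1: x = 11
step 2: x = 1
step 3: x = 23
step 4: x = 25
step 5: x = 35
step 6: x = 13
step 7: x = 11
This matches the transcript at every step.

no error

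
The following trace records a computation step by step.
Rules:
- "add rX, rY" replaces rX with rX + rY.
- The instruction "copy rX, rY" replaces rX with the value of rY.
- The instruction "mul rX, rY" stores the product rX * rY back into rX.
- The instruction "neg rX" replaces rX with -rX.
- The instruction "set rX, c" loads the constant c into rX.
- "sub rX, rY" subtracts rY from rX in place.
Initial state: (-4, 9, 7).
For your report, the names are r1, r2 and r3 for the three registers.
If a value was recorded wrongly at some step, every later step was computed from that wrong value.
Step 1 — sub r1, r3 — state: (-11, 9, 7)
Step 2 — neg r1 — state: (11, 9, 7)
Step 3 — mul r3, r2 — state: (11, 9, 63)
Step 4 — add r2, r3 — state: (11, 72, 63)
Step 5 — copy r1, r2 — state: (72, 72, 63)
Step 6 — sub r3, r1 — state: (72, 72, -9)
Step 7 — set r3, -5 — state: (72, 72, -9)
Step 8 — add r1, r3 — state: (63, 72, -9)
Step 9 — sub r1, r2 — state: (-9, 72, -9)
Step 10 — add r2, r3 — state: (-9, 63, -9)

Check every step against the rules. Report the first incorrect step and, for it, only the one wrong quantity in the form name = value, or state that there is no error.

Recomputing the run from the initial state:
step 1: r1 = -11, r2 = 9, r3 = 7
step 2: r1 = 11, r2 = 9, r3 = 7
step 3: r1 = 11, r2 = 9, r3 = 63
step 4: r1 = 11, r2 = 72, r3 = 63
step 5: r1 = 72, r2 = 72, r3 = 63
step 6: r1 = 72, r2 = 72, r3 = -9
step 7: r1 = 72, r2 = 72, r3 = -5
step 8: r1 = 67, r2 = 72, r3 = -5
step 9: r1 = -5, r2 = 72, r3 = -5
step 10: r1 = -5, r2 = 67, r3 = -5
The first disagreement with the trace is at step 7, where the value should be r3 = -5.

step 7, r3 = -5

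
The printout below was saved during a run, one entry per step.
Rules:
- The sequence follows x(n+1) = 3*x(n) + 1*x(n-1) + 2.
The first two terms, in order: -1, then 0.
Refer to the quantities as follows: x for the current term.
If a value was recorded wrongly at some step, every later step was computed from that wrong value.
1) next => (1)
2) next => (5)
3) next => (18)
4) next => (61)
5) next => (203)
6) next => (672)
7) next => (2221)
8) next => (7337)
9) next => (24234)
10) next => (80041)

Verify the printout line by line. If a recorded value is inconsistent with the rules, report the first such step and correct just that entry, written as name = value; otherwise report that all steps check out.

Recomputing the run from the initial state:
step 1: x = 1
step 2: x = 5
step 3: x = 18
step 4: x = 61
step 5: x = 203
step 6: x = 672
step 7: x = 2221
step 8: x = 7337
step 9: x = 24234
step 10: x = 80041
This matches the printout at every step.

no error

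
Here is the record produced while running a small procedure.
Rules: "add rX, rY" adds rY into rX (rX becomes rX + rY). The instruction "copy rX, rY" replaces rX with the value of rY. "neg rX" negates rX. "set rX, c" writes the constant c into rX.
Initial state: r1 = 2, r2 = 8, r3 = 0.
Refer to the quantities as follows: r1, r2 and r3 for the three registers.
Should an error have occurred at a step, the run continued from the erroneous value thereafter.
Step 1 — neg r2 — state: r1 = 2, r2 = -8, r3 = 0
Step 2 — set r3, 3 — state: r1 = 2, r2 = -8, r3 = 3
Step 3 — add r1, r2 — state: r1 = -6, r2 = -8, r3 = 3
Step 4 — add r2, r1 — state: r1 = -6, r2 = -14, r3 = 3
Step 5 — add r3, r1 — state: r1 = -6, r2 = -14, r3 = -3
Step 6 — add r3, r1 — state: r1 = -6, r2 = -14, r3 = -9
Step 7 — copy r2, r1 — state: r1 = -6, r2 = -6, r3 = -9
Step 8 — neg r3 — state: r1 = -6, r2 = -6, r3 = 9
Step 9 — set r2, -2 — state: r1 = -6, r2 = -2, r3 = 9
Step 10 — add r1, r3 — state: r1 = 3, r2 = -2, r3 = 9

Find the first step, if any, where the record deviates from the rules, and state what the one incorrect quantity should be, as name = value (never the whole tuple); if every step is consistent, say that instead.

no error

Recomputing the run from the initial state:
step 1: r1 = 2, r2 = -8, r3 = 0
step 2: r1 = 2, r2 = -8, r3 = 3
step 3: r1 = -6, r2 = -8, r3 = 3
step 4: r1 = -6, r2 = -14, r3 = 3
step 5: r1 = -6, r2 = -14, r3 = -3
step 6: r1 = -6, r2 = -14, r3 = -9
step 7: r1 = -6, r2 = -6, r3 = -9
step 8: r1 = -6, r2 = -6, r3 = 9
step 9: r1 = -6, r2 = -2, r3 = 9
step 10: r1 = 3, r2 = -2, r3 = 9
This matches the record at every step.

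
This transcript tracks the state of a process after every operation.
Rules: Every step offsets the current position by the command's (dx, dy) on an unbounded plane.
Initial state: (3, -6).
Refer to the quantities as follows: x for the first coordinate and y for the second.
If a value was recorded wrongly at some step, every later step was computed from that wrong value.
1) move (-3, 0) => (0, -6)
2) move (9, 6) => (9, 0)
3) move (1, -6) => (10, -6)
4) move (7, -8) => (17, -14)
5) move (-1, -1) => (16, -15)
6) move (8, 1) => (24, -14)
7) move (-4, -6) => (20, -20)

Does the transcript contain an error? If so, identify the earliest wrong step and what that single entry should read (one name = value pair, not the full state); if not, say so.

no error

Step 1: x = 3 + (-3) = 0, y = -6 + (0) = -6 — no discrepancy.
Step 2: x = 0 + (9) = 9, y = -6 + (6) = 0 — matches.
Step 3: x = 9 + (1) = 10, y = 0 + (-6) = -6 — verified.
Step 4: x = 10 + (7) = 17, y = -6 + (-8) = -14 — checks out.
Step 5: x = 17 + (-1) = 16, y = -14 + (-1) = -15 — exactly as logged.
Step 6: x = 16 + (8) = 24, y = -15 + (1) = -14 — agrees with the transcript.
Step 7: x = 24 + (-4) = 20, y = -14 + (-6) = -20 — in agreement.
The recomputation confirms every line.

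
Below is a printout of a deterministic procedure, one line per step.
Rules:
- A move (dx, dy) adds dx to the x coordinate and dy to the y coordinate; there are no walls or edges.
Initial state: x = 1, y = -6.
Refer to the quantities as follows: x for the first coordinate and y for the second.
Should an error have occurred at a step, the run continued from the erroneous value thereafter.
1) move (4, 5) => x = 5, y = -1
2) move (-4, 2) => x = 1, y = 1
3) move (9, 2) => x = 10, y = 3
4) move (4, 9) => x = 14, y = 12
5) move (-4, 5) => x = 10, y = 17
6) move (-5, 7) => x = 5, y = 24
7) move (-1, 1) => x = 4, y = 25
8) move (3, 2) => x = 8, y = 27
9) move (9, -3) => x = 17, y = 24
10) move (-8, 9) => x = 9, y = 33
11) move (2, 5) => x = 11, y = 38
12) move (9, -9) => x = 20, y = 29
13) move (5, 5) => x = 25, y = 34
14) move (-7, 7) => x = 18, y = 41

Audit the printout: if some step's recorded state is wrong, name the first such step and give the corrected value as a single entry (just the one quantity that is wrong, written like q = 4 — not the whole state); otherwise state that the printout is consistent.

1. x = 1 + (4) = 5, y = -6 + (5) = -1 (matches)
2. x = 5 + (-4) = 1, y = -1 + (2) = 1 (no discrepancy)
3. x = 1 + (9) = 10, y = 1 + (2) = 3 (confirmed correct)
4. x = 10 + (4) = 14, y = 3 + (9) = 12 (matches)
5. x = 14 + (-4) = 10, y = 12 + (5) = 17 (in agreement)
6. x = 10 + (-5) = 5, y = 17 + (7) = 24 (checks out)
7. x = 5 + (-1) = 4, y = 24 + (1) = 25 (verified)
8. x = 4 + (3) = 7, y = 25 + (2) = 27 (the printout disagrees here)
Step 8 is the first one off; corrected, x = 7.

step 8, x = 7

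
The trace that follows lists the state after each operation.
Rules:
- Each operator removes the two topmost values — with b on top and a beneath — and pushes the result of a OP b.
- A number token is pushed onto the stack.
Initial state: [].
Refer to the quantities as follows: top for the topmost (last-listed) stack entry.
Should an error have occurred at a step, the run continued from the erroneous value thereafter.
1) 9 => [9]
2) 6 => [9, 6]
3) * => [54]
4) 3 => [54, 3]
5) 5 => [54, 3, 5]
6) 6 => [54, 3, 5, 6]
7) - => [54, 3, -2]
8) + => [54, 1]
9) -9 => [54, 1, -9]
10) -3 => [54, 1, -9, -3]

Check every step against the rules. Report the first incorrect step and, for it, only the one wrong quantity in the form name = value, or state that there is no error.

step 1: push 9: top = 9 -> checks out
step 2: push 6: top = 6 -> verified
step 3: 9 * 6 = 54 -> same as recorded
step 4: push 3: top = 3 -> verified
step 5: push 5: top = 5 -> in agreement
step 6: push 6: top = 6 -> confirmed correct
step 7: 5 - 6 = -1 -> the trace has a different value
First incorrect step: 7; the correct value is top = -1.

step 7, top = -1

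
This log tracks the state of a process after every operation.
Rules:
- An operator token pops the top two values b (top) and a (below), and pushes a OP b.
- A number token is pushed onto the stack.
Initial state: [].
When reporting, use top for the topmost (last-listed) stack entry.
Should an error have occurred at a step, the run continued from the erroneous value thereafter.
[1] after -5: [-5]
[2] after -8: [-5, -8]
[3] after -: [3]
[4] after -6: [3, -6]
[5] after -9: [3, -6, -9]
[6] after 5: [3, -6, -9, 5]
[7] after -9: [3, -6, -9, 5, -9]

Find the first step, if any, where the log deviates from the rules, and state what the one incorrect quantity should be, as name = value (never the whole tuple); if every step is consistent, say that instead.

no error

Step 1: push -5: top = -5 — exactly as logged.
Step 2: push -8: top = -8 — in agreement.
Step 3: -5 - -8 = 3 — no discrepancy.
Step 4: push -6: top = -6 — verified.
Step 5: push -9: top = -9 — verified.
Step 6: push 5: top = 5 — in agreement.
Step 7: push -9: top = -9 — matches.
Each recorded entry agrees with the recomputation.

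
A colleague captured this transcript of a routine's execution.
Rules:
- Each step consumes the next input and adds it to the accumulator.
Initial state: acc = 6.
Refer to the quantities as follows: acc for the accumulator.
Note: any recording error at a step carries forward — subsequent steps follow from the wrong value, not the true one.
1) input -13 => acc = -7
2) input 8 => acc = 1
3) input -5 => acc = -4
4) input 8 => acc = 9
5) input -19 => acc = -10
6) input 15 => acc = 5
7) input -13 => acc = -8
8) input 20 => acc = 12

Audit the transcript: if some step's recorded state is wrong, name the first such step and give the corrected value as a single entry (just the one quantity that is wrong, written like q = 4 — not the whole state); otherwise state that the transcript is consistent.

Step 1: acc = 6 + -13 = -7 — in agreement.
Step 2: acc = -7 + 8 = 1 — in agreement.
Step 3: acc = 1 + -5 = -4 — agrees with the transcript.
Step 4: acc = -4 + 8 = 4 — a discrepancy with the transcript.
That makes step 4 the first incorrect line — acc = 4 is what it should show.

step 4, acc = 4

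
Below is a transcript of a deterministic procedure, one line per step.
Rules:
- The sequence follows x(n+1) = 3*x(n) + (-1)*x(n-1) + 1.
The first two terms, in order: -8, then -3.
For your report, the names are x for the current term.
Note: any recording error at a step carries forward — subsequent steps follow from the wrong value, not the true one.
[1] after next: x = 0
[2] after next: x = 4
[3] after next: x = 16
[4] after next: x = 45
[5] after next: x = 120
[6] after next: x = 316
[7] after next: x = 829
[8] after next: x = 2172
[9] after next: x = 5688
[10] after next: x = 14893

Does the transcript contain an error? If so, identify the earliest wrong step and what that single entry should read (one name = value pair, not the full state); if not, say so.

Step 1: x = 3*(-3) + (-1)*(-8) + (1) = 0 — agrees with the transcript.
Step 2: x = 3*(0) + (-1)*(-3) + (1) = 4 — matches.
Step 3: x = 3*(4) + (-1)*(0) + (1) = 13 — first mismatch against the transcript.
So the first discrepancy is step 3, where the right value is x = 13.

step 3, x = 13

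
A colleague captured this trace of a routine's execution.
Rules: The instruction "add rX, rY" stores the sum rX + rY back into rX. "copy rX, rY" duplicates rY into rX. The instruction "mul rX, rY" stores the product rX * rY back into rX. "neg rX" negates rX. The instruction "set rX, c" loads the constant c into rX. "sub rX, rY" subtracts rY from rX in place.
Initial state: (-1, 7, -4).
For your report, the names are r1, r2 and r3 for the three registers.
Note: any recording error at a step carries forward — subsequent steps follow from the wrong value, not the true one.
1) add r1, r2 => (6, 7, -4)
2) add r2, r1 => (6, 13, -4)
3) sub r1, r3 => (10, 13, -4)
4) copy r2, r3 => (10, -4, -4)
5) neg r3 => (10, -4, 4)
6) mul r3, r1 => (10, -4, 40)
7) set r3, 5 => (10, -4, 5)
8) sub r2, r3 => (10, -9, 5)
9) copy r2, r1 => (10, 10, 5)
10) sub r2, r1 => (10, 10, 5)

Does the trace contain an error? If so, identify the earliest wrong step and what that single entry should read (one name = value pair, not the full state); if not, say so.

Step 1: r1 = -1 + 7 = 6 — agrees with the trace.
Step 2: r2 = 7 + 6 = 13 — exactly as logged.
Step 3: r1 = 6 - -4 = 10 — checks out.
Step 4: r2 = -4 — confirmed correct.
Step 5: r3 = -(-4) = 4 — in agreement.
Step 6: r3 = 4 * 10 = 40 — in agreement.
Step 7: r3 = 5 — agrees with the trace.
Step 8: r2 = -4 - 5 = -9 — in agreement.
Step 9: r2 = 10 — agrees with the trace.
Step 10: r2 = 10 - 10 = 0 — a discrepancy with the trace.
The audit stops at step 10: the recorded entry is wrong and should be r2 = 0.

step 10, r2 = 0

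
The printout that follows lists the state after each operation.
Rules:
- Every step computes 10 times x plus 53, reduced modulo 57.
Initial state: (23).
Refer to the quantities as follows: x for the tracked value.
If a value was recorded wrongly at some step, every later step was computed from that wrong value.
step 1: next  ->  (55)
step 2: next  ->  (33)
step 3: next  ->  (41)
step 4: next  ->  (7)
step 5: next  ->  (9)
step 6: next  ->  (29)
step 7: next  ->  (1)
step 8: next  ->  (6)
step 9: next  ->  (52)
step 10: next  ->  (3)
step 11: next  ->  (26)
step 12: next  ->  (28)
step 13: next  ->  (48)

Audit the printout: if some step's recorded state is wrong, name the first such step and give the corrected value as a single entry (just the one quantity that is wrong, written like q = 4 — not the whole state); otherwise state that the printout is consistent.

Recomputing the run from the initial state:
step 1: x = 55
step 2: x = 33
step 3: x = 41
step 4: x = 7
step 5: x = 9
step 6: x = 29
step 7: x = 1
step 8: x = 6
step 9: x = 56
step 10: x = 43
step 11: x = 27
step 12: x = 38
step 13: x = 34
The first disagreement with the printout is at step 9, where the value should be x = 56.

step 9, x = 56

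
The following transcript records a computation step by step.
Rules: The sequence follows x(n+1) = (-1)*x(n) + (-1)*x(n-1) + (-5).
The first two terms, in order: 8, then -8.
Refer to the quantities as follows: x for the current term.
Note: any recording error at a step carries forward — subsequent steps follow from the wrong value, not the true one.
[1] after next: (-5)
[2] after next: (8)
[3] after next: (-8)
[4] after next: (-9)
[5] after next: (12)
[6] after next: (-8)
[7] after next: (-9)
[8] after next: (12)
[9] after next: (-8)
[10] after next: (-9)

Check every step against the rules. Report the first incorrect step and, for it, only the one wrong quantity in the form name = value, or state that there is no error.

step 4, x = -5

Recomputing the run from the initial state:
step 1: x = -5
step 2: x = 8
step 3: x = -8
step 4: x = -5
step 5: x = 8
step 6: x = -8
step 7: x = -5
step 8: x = 8
step 9: x = -8
step 10: x = -5
The first disagreement with the transcript is at step 4, where the value should be x = -5.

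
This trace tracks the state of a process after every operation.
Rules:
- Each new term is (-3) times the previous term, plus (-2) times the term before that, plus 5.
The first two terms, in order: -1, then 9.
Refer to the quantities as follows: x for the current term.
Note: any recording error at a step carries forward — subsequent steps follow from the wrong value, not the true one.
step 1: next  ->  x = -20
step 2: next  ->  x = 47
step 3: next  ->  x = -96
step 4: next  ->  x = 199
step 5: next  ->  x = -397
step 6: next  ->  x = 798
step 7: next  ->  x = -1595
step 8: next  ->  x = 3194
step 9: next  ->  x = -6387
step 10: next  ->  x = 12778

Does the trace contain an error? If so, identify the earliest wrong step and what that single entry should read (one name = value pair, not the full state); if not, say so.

Recomputing the run from the initial state:
step 1: x = -20
step 2: x = 47
step 3: x = -96
step 4: x = 199
step 5: x = -400
step 6: x = 807
step 7: x = -1616
step 8: x = 3239
step 9: x = -6480
step 10: x = 12967
The first disagreement with the trace is at step 5, where the value should be x = -400.

step 5, x = -400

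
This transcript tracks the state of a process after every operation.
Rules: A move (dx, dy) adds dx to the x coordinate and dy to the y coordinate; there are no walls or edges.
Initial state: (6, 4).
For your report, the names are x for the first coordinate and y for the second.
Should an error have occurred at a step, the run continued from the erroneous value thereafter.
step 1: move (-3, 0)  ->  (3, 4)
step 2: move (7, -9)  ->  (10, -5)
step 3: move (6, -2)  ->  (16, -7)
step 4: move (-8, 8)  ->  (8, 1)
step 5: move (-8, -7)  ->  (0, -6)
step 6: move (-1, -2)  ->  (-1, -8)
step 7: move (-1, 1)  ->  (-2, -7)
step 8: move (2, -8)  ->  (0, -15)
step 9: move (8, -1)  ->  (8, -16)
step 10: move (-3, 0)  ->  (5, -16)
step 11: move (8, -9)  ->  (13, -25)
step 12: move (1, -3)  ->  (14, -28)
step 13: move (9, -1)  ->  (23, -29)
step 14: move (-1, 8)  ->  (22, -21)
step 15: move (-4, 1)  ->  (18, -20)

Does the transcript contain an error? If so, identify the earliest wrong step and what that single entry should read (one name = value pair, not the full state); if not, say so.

Recomputing the run from the initial state:
step 1: x = 3, y = 4
step 2: x = 10, y = -5
step 3: x = 16, y = -7
step 4: x = 8, y = 1
step 5: x = 0, y = -6
step 6: x = -1, y = -8
step 7: x = -2, y = -7
step 8: x = 0, y = -15
step 9: x = 8, y = -16
step 10: x = 5, y = -16
step 11: x = 13, y = -25
step 12: x = 14, y = -28
step 13: x = 23, y = -29
step 14: x = 22, y = -21
step 15: x = 18, y = -20
This matches the transcript at every step.

no error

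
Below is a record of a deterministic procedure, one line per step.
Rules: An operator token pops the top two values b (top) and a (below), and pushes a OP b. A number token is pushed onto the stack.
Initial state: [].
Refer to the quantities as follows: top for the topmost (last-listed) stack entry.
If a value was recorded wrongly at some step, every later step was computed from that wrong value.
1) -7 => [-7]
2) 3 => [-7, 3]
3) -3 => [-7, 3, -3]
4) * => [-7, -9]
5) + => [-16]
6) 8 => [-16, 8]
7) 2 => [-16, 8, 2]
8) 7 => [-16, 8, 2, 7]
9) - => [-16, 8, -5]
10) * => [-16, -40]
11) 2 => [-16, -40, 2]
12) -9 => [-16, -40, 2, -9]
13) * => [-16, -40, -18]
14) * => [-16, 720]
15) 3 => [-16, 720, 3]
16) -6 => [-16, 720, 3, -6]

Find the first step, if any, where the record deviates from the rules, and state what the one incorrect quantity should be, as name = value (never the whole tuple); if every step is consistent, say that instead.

Step 1: push -7: top = -7 — same as recorded.
Step 2: push 3: top = 3 — matches.
Step 3: push -3: top = -3 — consistent with the record.
Step 4: 3 * -3 = -9 — agrees with the record.
Step 5: -7 + -9 = -16 — matches.
Step 6: push 8: top = 8 — in agreement.
Step 7: push 2: top = 2 — in agreement.
Step 8: push 7: top = 7 — exactly as logged.
Step 9: 2 - 7 = -5 — matches.
Step 10: 8 * -5 = -40 — matches.
Step 11: push 2: top = 2 — agrees with the record.
Step 12: push -9: top = -9 — agrees with the record.
Step 13: 2 * -9 = -18 — confirmed correct.
Step 14: -40 * -18 = 720 — same as recorded.
Step 15: push 3: top = 3 — no discrepancy.
Step 16: push -6: top = -6 — checks out.
All entries verified; no error found.

no error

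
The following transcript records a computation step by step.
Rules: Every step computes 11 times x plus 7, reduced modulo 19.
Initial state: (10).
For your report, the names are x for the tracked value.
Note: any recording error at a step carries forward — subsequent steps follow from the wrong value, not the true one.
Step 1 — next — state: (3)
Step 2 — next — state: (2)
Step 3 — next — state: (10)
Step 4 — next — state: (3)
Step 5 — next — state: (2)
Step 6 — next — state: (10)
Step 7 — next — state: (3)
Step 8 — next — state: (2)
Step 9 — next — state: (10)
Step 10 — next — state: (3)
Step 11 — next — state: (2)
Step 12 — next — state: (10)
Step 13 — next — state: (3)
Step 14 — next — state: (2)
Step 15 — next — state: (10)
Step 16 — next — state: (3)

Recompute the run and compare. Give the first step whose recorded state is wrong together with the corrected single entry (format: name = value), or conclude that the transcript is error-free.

Step 1: x = (11*10 + 7) mod 19 = 3 — matches.
Step 2: x = (11*3 + 7) mod 19 = 2 — same as recorded.
Step 3: x = (11*2 + 7) mod 19 = 10 — matches.
Step 4: x = (11*10 + 7) mod 19 = 3 — confirmed correct.
Step 5: x = (11*3 + 7) mod 19 = 2 — consistent with the transcript.
Step 6: x = (11*2 + 7) mod 19 = 10 — confirmed correct.
Step 7: x = (11*10 + 7) mod 19 = 3 — no discrepancy.
Step 8: x = (11*3 + 7) mod 19 = 2 — confirmed correct.
Step 9: x = (11*2 + 7) mod 19 = 10 — matches.
Step 10: x = (11*10 + 7) mod 19 = 3 — verified.
Step 11: x = (11*3 + 7) mod 19 = 2 — consistent with the transcript.
Step 12: x = (11*2 + 7) mod 19 = 10 — exactly as logged.
Step 13: x = (11*10 + 7) mod 19 = 3 — confirmed correct.
Step 14: x = (11*3 + 7) mod 19 = 2 — in agreement.
Step 15: x = (11*2 + 7) mod 19 = 10 — same as recorded.
Step 16: x = (11*10 + 7) mod 19 = 3 — in agreement.
All entries verified; no error found.

no error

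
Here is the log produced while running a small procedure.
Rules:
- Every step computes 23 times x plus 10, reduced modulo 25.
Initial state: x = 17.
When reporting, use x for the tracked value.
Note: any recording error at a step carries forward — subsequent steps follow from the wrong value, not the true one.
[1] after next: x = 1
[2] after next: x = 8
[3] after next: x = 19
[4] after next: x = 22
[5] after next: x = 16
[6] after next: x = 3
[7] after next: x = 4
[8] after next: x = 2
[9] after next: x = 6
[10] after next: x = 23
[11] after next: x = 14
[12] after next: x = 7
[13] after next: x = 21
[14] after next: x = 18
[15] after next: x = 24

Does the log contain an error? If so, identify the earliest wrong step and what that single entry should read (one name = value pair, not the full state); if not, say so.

no error

Recomputing the run from the initial state:
step 1: x = 1
step 2: x = 8
step 3: x = 19
step 4: x = 22
step 5: x = 16
step 6: x = 3
step 7: x = 4
step 8: x = 2
step 9: x = 6
step 10: x = 23
step 11: x = 14
step 12: x = 7
step 13: x = 21
step 14: x = 18
step 15: x = 24
This matches the log at every step.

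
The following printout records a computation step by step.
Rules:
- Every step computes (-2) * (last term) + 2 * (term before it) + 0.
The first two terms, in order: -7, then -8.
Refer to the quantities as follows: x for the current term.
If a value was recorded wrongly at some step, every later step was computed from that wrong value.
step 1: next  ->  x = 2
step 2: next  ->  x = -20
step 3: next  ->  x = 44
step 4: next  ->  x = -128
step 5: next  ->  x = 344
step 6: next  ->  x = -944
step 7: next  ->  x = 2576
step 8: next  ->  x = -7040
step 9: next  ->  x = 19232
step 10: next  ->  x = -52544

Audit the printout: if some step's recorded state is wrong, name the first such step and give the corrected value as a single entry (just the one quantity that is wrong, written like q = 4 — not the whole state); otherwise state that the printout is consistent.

no error

Step 1: x = -2*(-8) + (2)*(-7) + (0) = 2 — in agreement.
Step 2: x = -2*(2) + (2)*(-8) + (0) = -20 — checks out.
Step 3: x = -2*(-20) + (2)*(2) + (0) = 44 — matches.
Step 4: x = -2*(44) + (2)*(-20) + (0) = -128 — confirmed correct.
Step 5: x = -2*(-128) + (2)*(44) + (0) = 344 — confirmed correct.
Step 6: x = -2*(344) + (2)*(-128) + (0) = -944 — verified.
Step 7: x = -2*(-944) + (2)*(344) + (0) = 2576 — checks out.
Step 8: x = -2*(2576) + (2)*(-944) + (0) = -7040 — verified.
Step 9: x = -2*(-7040) + (2)*(2576) + (0) = 19232 — same as recorded.
Step 10: x = -2*(19232) + (2)*(-7040) + (0) = -52544 — same as recorded.
No step deviates from the rules.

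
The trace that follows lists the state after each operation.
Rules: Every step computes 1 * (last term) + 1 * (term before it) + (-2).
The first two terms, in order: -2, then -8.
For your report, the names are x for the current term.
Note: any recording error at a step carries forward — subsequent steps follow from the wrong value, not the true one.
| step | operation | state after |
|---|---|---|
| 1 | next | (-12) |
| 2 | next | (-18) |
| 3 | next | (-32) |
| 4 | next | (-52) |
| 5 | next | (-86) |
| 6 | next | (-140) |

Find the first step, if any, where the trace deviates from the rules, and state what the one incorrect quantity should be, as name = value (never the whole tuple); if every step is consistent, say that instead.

step 1: x = 1*(-8) + (1)*(-2) + (-2) = -12 -> consistent with the trace
step 2: x = 1*(-12) + (1)*(-8) + (-2) = -22 -> the recorded entry deviates here
So the first discrepancy is step 2, where the right value is x = -22.

step 2, x = -22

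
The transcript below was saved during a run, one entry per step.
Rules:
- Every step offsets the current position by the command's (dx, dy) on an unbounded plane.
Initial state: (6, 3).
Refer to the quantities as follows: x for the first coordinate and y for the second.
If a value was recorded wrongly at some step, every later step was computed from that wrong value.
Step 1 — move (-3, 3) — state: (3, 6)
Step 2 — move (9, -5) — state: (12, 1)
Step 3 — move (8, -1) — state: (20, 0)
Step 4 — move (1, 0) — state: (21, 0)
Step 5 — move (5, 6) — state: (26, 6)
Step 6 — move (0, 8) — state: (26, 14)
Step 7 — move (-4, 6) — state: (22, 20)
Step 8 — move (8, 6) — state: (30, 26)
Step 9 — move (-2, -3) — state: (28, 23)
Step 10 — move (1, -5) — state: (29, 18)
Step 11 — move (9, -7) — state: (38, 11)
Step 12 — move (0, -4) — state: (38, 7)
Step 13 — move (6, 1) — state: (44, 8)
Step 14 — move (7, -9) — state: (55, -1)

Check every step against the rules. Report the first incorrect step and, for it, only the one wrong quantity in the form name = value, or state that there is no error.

Recomputing the run from the initial state:
step 1: x = 3, y = 6
step 2: x = 12, y = 1
step 3: x = 20, y = 0
step 4: x = 21, y = 0
step 5: x = 26, y = 6
step 6: x = 26, y = 14
step 7: x = 22, y = 20
step 8: x = 30, y = 26
step 9: x = 28, y = 23
step 10: x = 29, y = 18
step 11: x = 38, y = 11
step 12: x = 38, y = 7
step 13: x = 44, y = 8
step 14: x = 51, y = -1
The first disagreement with the transcript is at step 14, where the value should be x = 51.

step 14, x = 51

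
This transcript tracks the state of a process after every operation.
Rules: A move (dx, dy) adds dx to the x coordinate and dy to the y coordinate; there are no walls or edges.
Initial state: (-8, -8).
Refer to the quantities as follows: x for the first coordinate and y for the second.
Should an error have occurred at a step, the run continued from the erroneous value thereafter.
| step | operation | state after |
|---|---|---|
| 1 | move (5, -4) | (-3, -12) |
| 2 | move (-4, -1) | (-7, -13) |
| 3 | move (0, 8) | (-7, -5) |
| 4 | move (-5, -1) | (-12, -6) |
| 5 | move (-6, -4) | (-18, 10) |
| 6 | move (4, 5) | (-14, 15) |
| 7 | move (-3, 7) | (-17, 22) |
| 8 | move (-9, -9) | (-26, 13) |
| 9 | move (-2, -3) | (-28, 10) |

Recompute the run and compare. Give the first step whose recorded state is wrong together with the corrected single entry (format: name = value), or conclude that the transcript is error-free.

step 5, y = -10

1. x = -8 + (5) = -3, y = -8 + (-4) = -12 (matches)
2. x = -3 + (-4) = -7, y = -12 + (-1) = -13 (verified)
3. x = -7 + (0) = -7, y = -13 + (8) = -5 (verified)
4. x = -7 + (-5) = -12, y = -5 + (-1) = -6 (matches)
5. x = -12 + (-6) = -18, y = -6 + (-4) = -10 (first mismatch against the transcript)
First deviation found at step 5; the corrected entry is y = -10.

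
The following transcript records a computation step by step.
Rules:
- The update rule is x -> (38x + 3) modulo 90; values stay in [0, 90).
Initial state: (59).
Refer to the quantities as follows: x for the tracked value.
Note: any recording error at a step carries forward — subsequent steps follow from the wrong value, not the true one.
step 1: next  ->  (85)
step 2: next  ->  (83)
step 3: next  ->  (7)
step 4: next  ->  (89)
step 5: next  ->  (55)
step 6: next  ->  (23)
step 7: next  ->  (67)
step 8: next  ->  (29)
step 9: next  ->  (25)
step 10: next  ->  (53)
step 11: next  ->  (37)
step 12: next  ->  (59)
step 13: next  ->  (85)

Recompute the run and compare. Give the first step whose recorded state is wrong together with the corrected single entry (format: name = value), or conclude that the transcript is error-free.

Recomputing the run from the initial state:
step 1: x = 85
step 2: x = 83
step 3: x = 7
step 4: x = 89
step 5: x = 55
step 6: x = 23
step 7: x = 67
step 8: x = 29
step 9: x = 25
step 10: x = 53
step 11: x = 37
step 12: x = 59
step 13: x = 85
This matches the transcript at every step.

no error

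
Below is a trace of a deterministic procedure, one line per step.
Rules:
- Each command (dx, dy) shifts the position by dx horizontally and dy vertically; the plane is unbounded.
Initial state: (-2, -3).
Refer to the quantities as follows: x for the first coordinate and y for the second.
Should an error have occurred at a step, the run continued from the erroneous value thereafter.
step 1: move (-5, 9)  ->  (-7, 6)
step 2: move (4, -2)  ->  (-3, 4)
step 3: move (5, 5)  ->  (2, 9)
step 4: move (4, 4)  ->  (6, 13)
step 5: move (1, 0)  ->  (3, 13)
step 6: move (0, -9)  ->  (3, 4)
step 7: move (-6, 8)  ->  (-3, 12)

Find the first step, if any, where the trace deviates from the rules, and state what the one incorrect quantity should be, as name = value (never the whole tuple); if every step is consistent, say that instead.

Recomputing the run from the initial state:
step 1: x = -7, y = 6
step 2: x = -3, y = 4
step 3: x = 2, y = 9
step 4: x = 6, y = 13
step 5: x = 7, y = 13
step 6: x = 7, y = 4
step 7: x = 1, y = 12
The first disagreement with the trace is at step 5, where the value should be x = 7.

step 5, x = 7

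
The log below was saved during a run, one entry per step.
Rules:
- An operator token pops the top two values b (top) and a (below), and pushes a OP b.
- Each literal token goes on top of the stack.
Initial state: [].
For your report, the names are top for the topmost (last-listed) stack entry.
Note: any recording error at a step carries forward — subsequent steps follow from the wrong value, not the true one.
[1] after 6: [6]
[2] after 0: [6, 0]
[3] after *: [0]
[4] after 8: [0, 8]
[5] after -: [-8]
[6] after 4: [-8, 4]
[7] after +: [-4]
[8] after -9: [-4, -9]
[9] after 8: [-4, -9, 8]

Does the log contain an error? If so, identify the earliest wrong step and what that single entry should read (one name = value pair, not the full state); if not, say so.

step 1: push 6: top = 6 -> no discrepancy
step 2: push 0: top = 0 -> agrees with the log
step 3: 6 * 0 = 0 -> no discrepancy
step 4: push 8: top = 8 -> agrees with the log
step 5: 0 - 8 = -8 -> consistent with the log
step 6: push 4: top = 4 -> exactly as logged
step 7: -8 + 4 = -4 -> in agreement
step 8: push -9: top = -9 -> confirmed correct
step 9: push 8: top = 8 -> same as recorded
All entries verified; no error found.

no error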